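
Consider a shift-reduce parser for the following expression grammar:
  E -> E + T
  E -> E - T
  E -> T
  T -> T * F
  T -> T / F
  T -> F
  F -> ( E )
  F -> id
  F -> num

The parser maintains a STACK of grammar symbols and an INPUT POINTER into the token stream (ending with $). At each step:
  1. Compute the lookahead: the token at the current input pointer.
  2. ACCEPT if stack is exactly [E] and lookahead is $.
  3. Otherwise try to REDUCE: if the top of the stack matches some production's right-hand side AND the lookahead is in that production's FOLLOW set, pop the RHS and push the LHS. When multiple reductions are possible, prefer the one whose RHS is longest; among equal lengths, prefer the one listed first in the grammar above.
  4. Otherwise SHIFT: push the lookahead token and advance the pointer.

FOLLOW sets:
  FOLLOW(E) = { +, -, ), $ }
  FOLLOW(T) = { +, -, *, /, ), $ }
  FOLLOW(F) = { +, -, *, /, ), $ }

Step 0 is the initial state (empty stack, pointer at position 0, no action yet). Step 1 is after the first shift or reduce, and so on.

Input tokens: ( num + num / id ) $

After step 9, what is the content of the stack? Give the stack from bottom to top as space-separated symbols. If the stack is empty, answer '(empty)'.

Step 1: shift (. Stack=[(] ptr=1 lookahead=num remaining=[num + num / id ) $]
Step 2: shift num. Stack=[( num] ptr=2 lookahead=+ remaining=[+ num / id ) $]
Step 3: reduce F->num. Stack=[( F] ptr=2 lookahead=+ remaining=[+ num / id ) $]
Step 4: reduce T->F. Stack=[( T] ptr=2 lookahead=+ remaining=[+ num / id ) $]
Step 5: reduce E->T. Stack=[( E] ptr=2 lookahead=+ remaining=[+ num / id ) $]
Step 6: shift +. Stack=[( E +] ptr=3 lookahead=num remaining=[num / id ) $]
Step 7: shift num. Stack=[( E + num] ptr=4 lookahead=/ remaining=[/ id ) $]
Step 8: reduce F->num. Stack=[( E + F] ptr=4 lookahead=/ remaining=[/ id ) $]
Step 9: reduce T->F. Stack=[( E + T] ptr=4 lookahead=/ remaining=[/ id ) $]

Answer: ( E + T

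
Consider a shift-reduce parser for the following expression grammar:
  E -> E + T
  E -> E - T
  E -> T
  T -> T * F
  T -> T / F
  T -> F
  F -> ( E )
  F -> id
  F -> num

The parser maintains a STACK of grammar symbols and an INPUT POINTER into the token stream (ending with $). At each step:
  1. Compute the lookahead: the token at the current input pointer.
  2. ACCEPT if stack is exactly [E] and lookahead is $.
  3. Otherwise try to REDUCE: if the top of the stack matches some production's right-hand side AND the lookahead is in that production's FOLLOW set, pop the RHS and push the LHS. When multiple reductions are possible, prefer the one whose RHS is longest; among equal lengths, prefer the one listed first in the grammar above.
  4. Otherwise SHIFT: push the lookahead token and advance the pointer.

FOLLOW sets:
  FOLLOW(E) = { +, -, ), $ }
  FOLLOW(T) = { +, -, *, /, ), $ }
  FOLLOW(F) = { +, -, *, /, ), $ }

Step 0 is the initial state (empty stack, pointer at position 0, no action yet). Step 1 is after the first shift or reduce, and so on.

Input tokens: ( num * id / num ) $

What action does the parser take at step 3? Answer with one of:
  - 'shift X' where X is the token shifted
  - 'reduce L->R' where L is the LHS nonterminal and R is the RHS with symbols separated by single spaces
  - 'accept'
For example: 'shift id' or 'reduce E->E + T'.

Step 1: shift (. Stack=[(] ptr=1 lookahead=num remaining=[num * id / num ) $]
Step 2: shift num. Stack=[( num] ptr=2 lookahead=* remaining=[* id / num ) $]
Step 3: reduce F->num. Stack=[( F] ptr=2 lookahead=* remaining=[* id / num ) $]

Answer: reduce F->num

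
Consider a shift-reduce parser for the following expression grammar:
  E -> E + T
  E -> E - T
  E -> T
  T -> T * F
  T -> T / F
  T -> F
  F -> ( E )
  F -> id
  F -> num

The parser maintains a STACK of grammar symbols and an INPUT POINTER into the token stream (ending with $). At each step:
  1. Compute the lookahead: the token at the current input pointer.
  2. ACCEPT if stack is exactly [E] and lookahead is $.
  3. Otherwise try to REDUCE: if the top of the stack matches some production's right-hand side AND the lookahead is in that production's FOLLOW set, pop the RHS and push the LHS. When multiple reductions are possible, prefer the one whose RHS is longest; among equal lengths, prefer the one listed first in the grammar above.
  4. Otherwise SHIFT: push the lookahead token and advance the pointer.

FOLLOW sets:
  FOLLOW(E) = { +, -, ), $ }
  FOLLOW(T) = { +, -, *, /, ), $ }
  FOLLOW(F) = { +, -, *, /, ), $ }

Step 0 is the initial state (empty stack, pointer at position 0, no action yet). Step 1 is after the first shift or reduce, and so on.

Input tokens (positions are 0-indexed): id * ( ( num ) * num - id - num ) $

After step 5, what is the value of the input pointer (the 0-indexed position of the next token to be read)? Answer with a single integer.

Step 1: shift id. Stack=[id] ptr=1 lookahead=* remaining=[* ( ( num ) * num - id - num ) $]
Step 2: reduce F->id. Stack=[F] ptr=1 lookahead=* remaining=[* ( ( num ) * num - id - num ) $]
Step 3: reduce T->F. Stack=[T] ptr=1 lookahead=* remaining=[* ( ( num ) * num - id - num ) $]
Step 4: shift *. Stack=[T *] ptr=2 lookahead=( remaining=[( ( num ) * num - id - num ) $]
Step 5: shift (. Stack=[T * (] ptr=3 lookahead=( remaining=[( num ) * num - id - num ) $]

Answer: 3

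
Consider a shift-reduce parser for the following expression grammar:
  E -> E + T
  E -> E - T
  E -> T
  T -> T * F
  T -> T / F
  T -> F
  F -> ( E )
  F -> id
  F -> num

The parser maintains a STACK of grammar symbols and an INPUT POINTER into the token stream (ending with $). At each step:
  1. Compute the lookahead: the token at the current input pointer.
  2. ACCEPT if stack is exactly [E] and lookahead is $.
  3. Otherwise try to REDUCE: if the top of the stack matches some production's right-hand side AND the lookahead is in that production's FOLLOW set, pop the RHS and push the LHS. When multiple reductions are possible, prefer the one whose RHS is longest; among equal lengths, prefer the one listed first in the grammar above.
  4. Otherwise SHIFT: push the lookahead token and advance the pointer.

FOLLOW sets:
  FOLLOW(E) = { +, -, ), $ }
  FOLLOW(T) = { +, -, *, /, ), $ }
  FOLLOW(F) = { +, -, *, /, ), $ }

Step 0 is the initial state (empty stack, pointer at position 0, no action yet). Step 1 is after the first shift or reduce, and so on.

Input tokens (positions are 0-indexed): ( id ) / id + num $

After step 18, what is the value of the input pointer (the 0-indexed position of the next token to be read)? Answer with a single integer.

Step 1: shift (. Stack=[(] ptr=1 lookahead=id remaining=[id ) / id + num $]
Step 2: shift id. Stack=[( id] ptr=2 lookahead=) remaining=[) / id + num $]
Step 3: reduce F->id. Stack=[( F] ptr=2 lookahead=) remaining=[) / id + num $]
Step 4: reduce T->F. Stack=[( T] ptr=2 lookahead=) remaining=[) / id + num $]
Step 5: reduce E->T. Stack=[( E] ptr=2 lookahead=) remaining=[) / id + num $]
Step 6: shift ). Stack=[( E )] ptr=3 lookahead=/ remaining=[/ id + num $]
Step 7: reduce F->( E ). Stack=[F] ptr=3 lookahead=/ remaining=[/ id + num $]
Step 8: reduce T->F. Stack=[T] ptr=3 lookahead=/ remaining=[/ id + num $]
Step 9: shift /. Stack=[T /] ptr=4 lookahead=id remaining=[id + num $]
Step 10: shift id. Stack=[T / id] ptr=5 lookahead=+ remaining=[+ num $]
Step 11: reduce F->id. Stack=[T / F] ptr=5 lookahead=+ remaining=[+ num $]
Step 12: reduce T->T / F. Stack=[T] ptr=5 lookahead=+ remaining=[+ num $]
Step 13: reduce E->T. Stack=[E] ptr=5 lookahead=+ remaining=[+ num $]
Step 14: shift +. Stack=[E +] ptr=6 lookahead=num remaining=[num $]
Step 15: shift num. Stack=[E + num] ptr=7 lookahead=$ remaining=[$]
Step 16: reduce F->num. Stack=[E + F] ptr=7 lookahead=$ remaining=[$]
Step 17: reduce T->F. Stack=[E + T] ptr=7 lookahead=$ remaining=[$]
Step 18: reduce E->E + T. Stack=[E] ptr=7 lookahead=$ remaining=[$]

Answer: 7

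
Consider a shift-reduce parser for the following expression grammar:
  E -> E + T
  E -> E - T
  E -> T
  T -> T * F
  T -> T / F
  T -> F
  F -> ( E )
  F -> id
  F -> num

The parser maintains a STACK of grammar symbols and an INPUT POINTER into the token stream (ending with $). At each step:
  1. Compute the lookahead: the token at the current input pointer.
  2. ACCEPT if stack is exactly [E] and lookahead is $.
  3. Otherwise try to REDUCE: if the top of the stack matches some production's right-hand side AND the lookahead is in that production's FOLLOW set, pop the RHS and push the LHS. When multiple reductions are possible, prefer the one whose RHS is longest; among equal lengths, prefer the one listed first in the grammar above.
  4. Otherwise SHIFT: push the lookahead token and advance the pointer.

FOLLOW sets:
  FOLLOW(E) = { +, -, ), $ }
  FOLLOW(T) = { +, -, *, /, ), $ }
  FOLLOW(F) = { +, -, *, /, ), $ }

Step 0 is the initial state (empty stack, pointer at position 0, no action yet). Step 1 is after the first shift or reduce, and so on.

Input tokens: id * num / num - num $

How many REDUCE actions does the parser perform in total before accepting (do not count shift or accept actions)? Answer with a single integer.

Answer: 10

Derivation:
Step 1: shift id. Stack=[id] ptr=1 lookahead=* remaining=[* num / num - num $]
Step 2: reduce F->id. Stack=[F] ptr=1 lookahead=* remaining=[* num / num - num $]
Step 3: reduce T->F. Stack=[T] ptr=1 lookahead=* remaining=[* num / num - num $]
Step 4: shift *. Stack=[T *] ptr=2 lookahead=num remaining=[num / num - num $]
Step 5: shift num. Stack=[T * num] ptr=3 lookahead=/ remaining=[/ num - num $]
Step 6: reduce F->num. Stack=[T * F] ptr=3 lookahead=/ remaining=[/ num - num $]
Step 7: reduce T->T * F. Stack=[T] ptr=3 lookahead=/ remaining=[/ num - num $]
Step 8: shift /. Stack=[T /] ptr=4 lookahead=num remaining=[num - num $]
Step 9: shift num. Stack=[T / num] ptr=5 lookahead=- remaining=[- num $]
Step 10: reduce F->num. Stack=[T / F] ptr=5 lookahead=- remaining=[- num $]
Step 11: reduce T->T / F. Stack=[T] ptr=5 lookahead=- remaining=[- num $]
Step 12: reduce E->T. Stack=[E] ptr=5 lookahead=- remaining=[- num $]
Step 13: shift -. Stack=[E -] ptr=6 lookahead=num remaining=[num $]
Step 14: shift num. Stack=[E - num] ptr=7 lookahead=$ remaining=[$]
Step 15: reduce F->num. Stack=[E - F] ptr=7 lookahead=$ remaining=[$]
Step 16: reduce T->F. Stack=[E - T] ptr=7 lookahead=$ remaining=[$]
Step 17: reduce E->E - T. Stack=[E] ptr=7 lookahead=$ remaining=[$]
Step 18: accept. Stack=[E] ptr=7 lookahead=$ remaining=[$]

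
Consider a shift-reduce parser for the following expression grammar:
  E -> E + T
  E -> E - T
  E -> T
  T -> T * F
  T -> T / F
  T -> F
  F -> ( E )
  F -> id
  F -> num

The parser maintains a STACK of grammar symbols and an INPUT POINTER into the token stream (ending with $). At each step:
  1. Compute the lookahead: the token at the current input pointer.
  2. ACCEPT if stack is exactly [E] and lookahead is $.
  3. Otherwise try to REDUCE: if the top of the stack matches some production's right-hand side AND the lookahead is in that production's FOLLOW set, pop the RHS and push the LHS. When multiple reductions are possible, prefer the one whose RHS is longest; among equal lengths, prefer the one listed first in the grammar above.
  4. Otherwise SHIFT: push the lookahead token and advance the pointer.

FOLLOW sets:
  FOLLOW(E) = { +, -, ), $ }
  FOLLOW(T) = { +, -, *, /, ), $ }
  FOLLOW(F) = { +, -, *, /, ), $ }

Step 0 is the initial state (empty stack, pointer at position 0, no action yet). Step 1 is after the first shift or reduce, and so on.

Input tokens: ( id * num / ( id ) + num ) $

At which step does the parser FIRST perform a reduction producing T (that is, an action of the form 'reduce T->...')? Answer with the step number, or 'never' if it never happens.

Step 1: shift (. Stack=[(] ptr=1 lookahead=id remaining=[id * num / ( id ) + num ) $]
Step 2: shift id. Stack=[( id] ptr=2 lookahead=* remaining=[* num / ( id ) + num ) $]
Step 3: reduce F->id. Stack=[( F] ptr=2 lookahead=* remaining=[* num / ( id ) + num ) $]
Step 4: reduce T->F. Stack=[( T] ptr=2 lookahead=* remaining=[* num / ( id ) + num ) $]

Answer: 4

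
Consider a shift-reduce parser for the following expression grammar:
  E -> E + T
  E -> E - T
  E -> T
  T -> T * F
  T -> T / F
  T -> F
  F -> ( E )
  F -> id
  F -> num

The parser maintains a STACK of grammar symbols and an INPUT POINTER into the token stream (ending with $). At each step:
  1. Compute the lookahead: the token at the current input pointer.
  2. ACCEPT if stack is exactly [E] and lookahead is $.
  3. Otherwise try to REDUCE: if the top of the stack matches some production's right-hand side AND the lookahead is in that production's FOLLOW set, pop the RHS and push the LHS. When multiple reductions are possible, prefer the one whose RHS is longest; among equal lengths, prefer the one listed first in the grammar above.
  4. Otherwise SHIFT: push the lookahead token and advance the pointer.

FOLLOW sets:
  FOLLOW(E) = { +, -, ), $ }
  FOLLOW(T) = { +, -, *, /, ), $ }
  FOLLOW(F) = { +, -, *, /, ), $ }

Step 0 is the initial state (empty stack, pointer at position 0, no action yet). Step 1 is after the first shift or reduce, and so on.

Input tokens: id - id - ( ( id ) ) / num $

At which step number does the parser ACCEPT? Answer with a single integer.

Answer: 29

Derivation:
Step 1: shift id. Stack=[id] ptr=1 lookahead=- remaining=[- id - ( ( id ) ) / num $]
Step 2: reduce F->id. Stack=[F] ptr=1 lookahead=- remaining=[- id - ( ( id ) ) / num $]
Step 3: reduce T->F. Stack=[T] ptr=1 lookahead=- remaining=[- id - ( ( id ) ) / num $]
Step 4: reduce E->T. Stack=[E] ptr=1 lookahead=- remaining=[- id - ( ( id ) ) / num $]
Step 5: shift -. Stack=[E -] ptr=2 lookahead=id remaining=[id - ( ( id ) ) / num $]
Step 6: shift id. Stack=[E - id] ptr=3 lookahead=- remaining=[- ( ( id ) ) / num $]
Step 7: reduce F->id. Stack=[E - F] ptr=3 lookahead=- remaining=[- ( ( id ) ) / num $]
Step 8: reduce T->F. Stack=[E - T] ptr=3 lookahead=- remaining=[- ( ( id ) ) / num $]
Step 9: reduce E->E - T. Stack=[E] ptr=3 lookahead=- remaining=[- ( ( id ) ) / num $]
Step 10: shift -. Stack=[E -] ptr=4 lookahead=( remaining=[( ( id ) ) / num $]
Step 11: shift (. Stack=[E - (] ptr=5 lookahead=( remaining=[( id ) ) / num $]
Step 12: shift (. Stack=[E - ( (] ptr=6 lookahead=id remaining=[id ) ) / num $]
Step 13: shift id. Stack=[E - ( ( id] ptr=7 lookahead=) remaining=[) ) / num $]
Step 14: reduce F->id. Stack=[E - ( ( F] ptr=7 lookahead=) remaining=[) ) / num $]
Step 15: reduce T->F. Stack=[E - ( ( T] ptr=7 lookahead=) remaining=[) ) / num $]
Step 16: reduce E->T. Stack=[E - ( ( E] ptr=7 lookahead=) remaining=[) ) / num $]
Step 17: shift ). Stack=[E - ( ( E )] ptr=8 lookahead=) remaining=[) / num $]
Step 18: reduce F->( E ). Stack=[E - ( F] ptr=8 lookahead=) remaining=[) / num $]
Step 19: reduce T->F. Stack=[E - ( T] ptr=8 lookahead=) remaining=[) / num $]
Step 20: reduce E->T. Stack=[E - ( E] ptr=8 lookahead=) remaining=[) / num $]
Step 21: shift ). Stack=[E - ( E )] ptr=9 lookahead=/ remaining=[/ num $]
Step 22: reduce F->( E ). Stack=[E - F] ptr=9 lookahead=/ remaining=[/ num $]
Step 23: reduce T->F. Stack=[E - T] ptr=9 lookahead=/ remaining=[/ num $]
Step 24: shift /. Stack=[E - T /] ptr=10 lookahead=num remaining=[num $]
Step 25: shift num. Stack=[E - T / num] ptr=11 lookahead=$ remaining=[$]
Step 26: reduce F->num. Stack=[E - T / F] ptr=11 lookahead=$ remaining=[$]
Step 27: reduce T->T / F. Stack=[E - T] ptr=11 lookahead=$ remaining=[$]
Step 28: reduce E->E - T. Stack=[E] ptr=11 lookahead=$ remaining=[$]
Step 29: accept. Stack=[E] ptr=11 lookahead=$ remaining=[$]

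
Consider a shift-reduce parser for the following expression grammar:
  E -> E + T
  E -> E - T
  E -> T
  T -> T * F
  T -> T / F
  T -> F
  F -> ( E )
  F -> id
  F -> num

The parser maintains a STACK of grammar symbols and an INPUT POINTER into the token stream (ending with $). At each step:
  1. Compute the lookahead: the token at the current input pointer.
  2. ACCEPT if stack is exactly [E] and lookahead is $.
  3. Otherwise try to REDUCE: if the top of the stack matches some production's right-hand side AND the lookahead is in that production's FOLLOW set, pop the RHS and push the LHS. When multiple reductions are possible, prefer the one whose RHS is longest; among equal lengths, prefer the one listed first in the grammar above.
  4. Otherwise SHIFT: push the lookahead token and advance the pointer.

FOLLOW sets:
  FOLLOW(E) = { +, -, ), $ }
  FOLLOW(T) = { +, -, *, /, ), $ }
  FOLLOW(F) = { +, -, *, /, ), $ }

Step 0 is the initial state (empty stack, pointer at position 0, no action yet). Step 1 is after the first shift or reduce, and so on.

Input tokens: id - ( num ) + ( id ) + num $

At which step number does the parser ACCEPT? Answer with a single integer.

Step 1: shift id. Stack=[id] ptr=1 lookahead=- remaining=[- ( num ) + ( id ) + num $]
Step 2: reduce F->id. Stack=[F] ptr=1 lookahead=- remaining=[- ( num ) + ( id ) + num $]
Step 3: reduce T->F. Stack=[T] ptr=1 lookahead=- remaining=[- ( num ) + ( id ) + num $]
Step 4: reduce E->T. Stack=[E] ptr=1 lookahead=- remaining=[- ( num ) + ( id ) + num $]
Step 5: shift -. Stack=[E -] ptr=2 lookahead=( remaining=[( num ) + ( id ) + num $]
Step 6: shift (. Stack=[E - (] ptr=3 lookahead=num remaining=[num ) + ( id ) + num $]
Step 7: shift num. Stack=[E - ( num] ptr=4 lookahead=) remaining=[) + ( id ) + num $]
Step 8: reduce F->num. Stack=[E - ( F] ptr=4 lookahead=) remaining=[) + ( id ) + num $]
Step 9: reduce T->F. Stack=[E - ( T] ptr=4 lookahead=) remaining=[) + ( id ) + num $]
Step 10: reduce E->T. Stack=[E - ( E] ptr=4 lookahead=) remaining=[) + ( id ) + num $]
Step 11: shift ). Stack=[E - ( E )] ptr=5 lookahead=+ remaining=[+ ( id ) + num $]
Step 12: reduce F->( E ). Stack=[E - F] ptr=5 lookahead=+ remaining=[+ ( id ) + num $]
Step 13: reduce T->F. Stack=[E - T] ptr=5 lookahead=+ remaining=[+ ( id ) + num $]
Step 14: reduce E->E - T. Stack=[E] ptr=5 lookahead=+ remaining=[+ ( id ) + num $]
Step 15: shift +. Stack=[E +] ptr=6 lookahead=( remaining=[( id ) + num $]
Step 16: shift (. Stack=[E + (] ptr=7 lookahead=id remaining=[id ) + num $]
Step 17: shift id. Stack=[E + ( id] ptr=8 lookahead=) remaining=[) + num $]
Step 18: reduce F->id. Stack=[E + ( F] ptr=8 lookahead=) remaining=[) + num $]
Step 19: reduce T->F. Stack=[E + ( T] ptr=8 lookahead=) remaining=[) + num $]
Step 20: reduce E->T. Stack=[E + ( E] ptr=8 lookahead=) remaining=[) + num $]
Step 21: shift ). Stack=[E + ( E )] ptr=9 lookahead=+ remaining=[+ num $]
Step 22: reduce F->( E ). Stack=[E + F] ptr=9 lookahead=+ remaining=[+ num $]
Step 23: reduce T->F. Stack=[E + T] ptr=9 lookahead=+ remaining=[+ num $]
Step 24: reduce E->E + T. Stack=[E] ptr=9 lookahead=+ remaining=[+ num $]
Step 25: shift +. Stack=[E +] ptr=10 lookahead=num remaining=[num $]
Step 26: shift num. Stack=[E + num] ptr=11 lookahead=$ remaining=[$]
Step 27: reduce F->num. Stack=[E + F] ptr=11 lookahead=$ remaining=[$]
Step 28: reduce T->F. Stack=[E + T] ptr=11 lookahead=$ remaining=[$]
Step 29: reduce E->E + T. Stack=[E] ptr=11 lookahead=$ remaining=[$]
Step 30: accept. Stack=[E] ptr=11 lookahead=$ remaining=[$]

Answer: 30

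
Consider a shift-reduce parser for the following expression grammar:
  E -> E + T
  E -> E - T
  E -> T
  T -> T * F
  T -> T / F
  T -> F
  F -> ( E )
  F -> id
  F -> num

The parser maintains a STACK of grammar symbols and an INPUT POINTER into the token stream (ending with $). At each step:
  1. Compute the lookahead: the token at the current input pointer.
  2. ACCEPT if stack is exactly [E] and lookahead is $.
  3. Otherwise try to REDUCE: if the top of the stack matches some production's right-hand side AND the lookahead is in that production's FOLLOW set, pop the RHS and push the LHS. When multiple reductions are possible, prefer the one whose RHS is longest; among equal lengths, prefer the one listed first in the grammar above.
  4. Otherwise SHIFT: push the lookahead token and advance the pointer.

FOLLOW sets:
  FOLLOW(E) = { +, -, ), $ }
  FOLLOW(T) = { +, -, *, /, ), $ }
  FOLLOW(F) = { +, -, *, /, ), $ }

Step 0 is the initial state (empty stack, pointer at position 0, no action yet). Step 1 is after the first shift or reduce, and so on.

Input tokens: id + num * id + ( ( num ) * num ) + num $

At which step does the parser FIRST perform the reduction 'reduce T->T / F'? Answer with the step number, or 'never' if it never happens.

Step 1: shift id. Stack=[id] ptr=1 lookahead=+ remaining=[+ num * id + ( ( num ) * num ) + num $]
Step 2: reduce F->id. Stack=[F] ptr=1 lookahead=+ remaining=[+ num * id + ( ( num ) * num ) + num $]
Step 3: reduce T->F. Stack=[T] ptr=1 lookahead=+ remaining=[+ num * id + ( ( num ) * num ) + num $]
Step 4: reduce E->T. Stack=[E] ptr=1 lookahead=+ remaining=[+ num * id + ( ( num ) * num ) + num $]
Step 5: shift +. Stack=[E +] ptr=2 lookahead=num remaining=[num * id + ( ( num ) * num ) + num $]
Step 6: shift num. Stack=[E + num] ptr=3 lookahead=* remaining=[* id + ( ( num ) * num ) + num $]
Step 7: reduce F->num. Stack=[E + F] ptr=3 lookahead=* remaining=[* id + ( ( num ) * num ) + num $]
Step 8: reduce T->F. Stack=[E + T] ptr=3 lookahead=* remaining=[* id + ( ( num ) * num ) + num $]
Step 9: shift *. Stack=[E + T *] ptr=4 lookahead=id remaining=[id + ( ( num ) * num ) + num $]
Step 10: shift id. Stack=[E + T * id] ptr=5 lookahead=+ remaining=[+ ( ( num ) * num ) + num $]
Step 11: reduce F->id. Stack=[E + T * F] ptr=5 lookahead=+ remaining=[+ ( ( num ) * num ) + num $]
Step 12: reduce T->T * F. Stack=[E + T] ptr=5 lookahead=+ remaining=[+ ( ( num ) * num ) + num $]
Step 13: reduce E->E + T. Stack=[E] ptr=5 lookahead=+ remaining=[+ ( ( num ) * num ) + num $]
Step 14: shift +. Stack=[E +] ptr=6 lookahead=( remaining=[( ( num ) * num ) + num $]
Step 15: shift (. Stack=[E + (] ptr=7 lookahead=( remaining=[( num ) * num ) + num $]
Step 16: shift (. Stack=[E + ( (] ptr=8 lookahead=num remaining=[num ) * num ) + num $]
Step 17: shift num. Stack=[E + ( ( num] ptr=9 lookahead=) remaining=[) * num ) + num $]
Step 18: reduce F->num. Stack=[E + ( ( F] ptr=9 lookahead=) remaining=[) * num ) + num $]
Step 19: reduce T->F. Stack=[E + ( ( T] ptr=9 lookahead=) remaining=[) * num ) + num $]
Step 20: reduce E->T. Stack=[E + ( ( E] ptr=9 lookahead=) remaining=[) * num ) + num $]
Step 21: shift ). Stack=[E + ( ( E )] ptr=10 lookahead=* remaining=[* num ) + num $]
Step 22: reduce F->( E ). Stack=[E + ( F] ptr=10 lookahead=* remaining=[* num ) + num $]
Step 23: reduce T->F. Stack=[E + ( T] ptr=10 lookahead=* remaining=[* num ) + num $]
Step 24: shift *. Stack=[E + ( T *] ptr=11 lookahead=num remaining=[num ) + num $]
Step 25: shift num. Stack=[E + ( T * num] ptr=12 lookahead=) remaining=[) + num $]
Step 26: reduce F->num. Stack=[E + ( T * F] ptr=12 lookahead=) remaining=[) + num $]
Step 27: reduce T->T * F. Stack=[E + ( T] ptr=12 lookahead=) remaining=[) + num $]
Step 28: reduce E->T. Stack=[E + ( E] ptr=12 lookahead=) remaining=[) + num $]
Step 29: shift ). Stack=[E + ( E )] ptr=13 lookahead=+ remaining=[+ num $]
Step 30: reduce F->( E ). Stack=[E + F] ptr=13 lookahead=+ remaining=[+ num $]
Step 31: reduce T->F. Stack=[E + T] ptr=13 lookahead=+ remaining=[+ num $]
Step 32: reduce E->E + T. Stack=[E] ptr=13 lookahead=+ remaining=[+ num $]
Step 33: shift +. Stack=[E +] ptr=14 lookahead=num remaining=[num $]
Step 34: shift num. Stack=[E + num] ptr=15 lookahead=$ remaining=[$]
Step 35: reduce F->num. Stack=[E + F] ptr=15 lookahead=$ remaining=[$]
Step 36: reduce T->F. Stack=[E + T] ptr=15 lookahead=$ remaining=[$]
Step 37: reduce E->E + T. Stack=[E] ptr=15 lookahead=$ remaining=[$]
Step 38: accept. Stack=[E] ptr=15 lookahead=$ remaining=[$]

Answer: never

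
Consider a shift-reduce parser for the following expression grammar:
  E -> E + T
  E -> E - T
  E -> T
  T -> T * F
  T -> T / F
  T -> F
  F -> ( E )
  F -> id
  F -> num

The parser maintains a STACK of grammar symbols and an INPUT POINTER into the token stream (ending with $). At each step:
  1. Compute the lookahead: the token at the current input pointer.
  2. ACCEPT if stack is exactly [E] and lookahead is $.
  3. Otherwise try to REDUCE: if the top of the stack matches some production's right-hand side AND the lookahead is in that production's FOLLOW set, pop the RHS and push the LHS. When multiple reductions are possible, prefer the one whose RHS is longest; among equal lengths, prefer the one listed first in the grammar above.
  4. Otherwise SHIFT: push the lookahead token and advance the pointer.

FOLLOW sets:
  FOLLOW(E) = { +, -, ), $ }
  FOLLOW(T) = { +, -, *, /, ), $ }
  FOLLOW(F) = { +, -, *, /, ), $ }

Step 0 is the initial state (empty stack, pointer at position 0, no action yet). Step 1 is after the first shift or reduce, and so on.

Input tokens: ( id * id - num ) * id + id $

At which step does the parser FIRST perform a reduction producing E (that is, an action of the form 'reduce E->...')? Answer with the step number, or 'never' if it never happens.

Answer: 9

Derivation:
Step 1: shift (. Stack=[(] ptr=1 lookahead=id remaining=[id * id - num ) * id + id $]
Step 2: shift id. Stack=[( id] ptr=2 lookahead=* remaining=[* id - num ) * id + id $]
Step 3: reduce F->id. Stack=[( F] ptr=2 lookahead=* remaining=[* id - num ) * id + id $]
Step 4: reduce T->F. Stack=[( T] ptr=2 lookahead=* remaining=[* id - num ) * id + id $]
Step 5: shift *. Stack=[( T *] ptr=3 lookahead=id remaining=[id - num ) * id + id $]
Step 6: shift id. Stack=[( T * id] ptr=4 lookahead=- remaining=[- num ) * id + id $]
Step 7: reduce F->id. Stack=[( T * F] ptr=4 lookahead=- remaining=[- num ) * id + id $]
Step 8: reduce T->T * F. Stack=[( T] ptr=4 lookahead=- remaining=[- num ) * id + id $]
Step 9: reduce E->T. Stack=[( E] ptr=4 lookahead=- remaining=[- num ) * id + id $]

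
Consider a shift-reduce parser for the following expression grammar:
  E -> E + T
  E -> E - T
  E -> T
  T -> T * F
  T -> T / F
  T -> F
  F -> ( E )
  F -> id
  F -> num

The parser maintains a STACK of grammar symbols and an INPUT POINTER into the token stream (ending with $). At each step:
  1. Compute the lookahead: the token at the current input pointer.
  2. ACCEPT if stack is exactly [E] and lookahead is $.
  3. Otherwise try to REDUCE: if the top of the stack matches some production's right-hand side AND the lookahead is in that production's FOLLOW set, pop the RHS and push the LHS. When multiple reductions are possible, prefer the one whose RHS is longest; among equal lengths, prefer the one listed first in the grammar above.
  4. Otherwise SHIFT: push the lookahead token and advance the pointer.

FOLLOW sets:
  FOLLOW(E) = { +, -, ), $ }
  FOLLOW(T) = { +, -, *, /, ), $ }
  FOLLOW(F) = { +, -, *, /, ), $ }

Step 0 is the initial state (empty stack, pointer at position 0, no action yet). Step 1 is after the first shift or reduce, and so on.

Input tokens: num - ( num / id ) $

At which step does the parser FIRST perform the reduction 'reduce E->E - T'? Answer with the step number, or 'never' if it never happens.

Answer: 18

Derivation:
Step 1: shift num. Stack=[num] ptr=1 lookahead=- remaining=[- ( num / id ) $]
Step 2: reduce F->num. Stack=[F] ptr=1 lookahead=- remaining=[- ( num / id ) $]
Step 3: reduce T->F. Stack=[T] ptr=1 lookahead=- remaining=[- ( num / id ) $]
Step 4: reduce E->T. Stack=[E] ptr=1 lookahead=- remaining=[- ( num / id ) $]
Step 5: shift -. Stack=[E -] ptr=2 lookahead=( remaining=[( num / id ) $]
Step 6: shift (. Stack=[E - (] ptr=3 lookahead=num remaining=[num / id ) $]
Step 7: shift num. Stack=[E - ( num] ptr=4 lookahead=/ remaining=[/ id ) $]
Step 8: reduce F->num. Stack=[E - ( F] ptr=4 lookahead=/ remaining=[/ id ) $]
Step 9: reduce T->F. Stack=[E - ( T] ptr=4 lookahead=/ remaining=[/ id ) $]
Step 10: shift /. Stack=[E - ( T /] ptr=5 lookahead=id remaining=[id ) $]
Step 11: shift id. Stack=[E - ( T / id] ptr=6 lookahead=) remaining=[) $]
Step 12: reduce F->id. Stack=[E - ( T / F] ptr=6 lookahead=) remaining=[) $]
Step 13: reduce T->T / F. Stack=[E - ( T] ptr=6 lookahead=) remaining=[) $]
Step 14: reduce E->T. Stack=[E - ( E] ptr=6 lookahead=) remaining=[) $]
Step 15: shift ). Stack=[E - ( E )] ptr=7 lookahead=$ remaining=[$]
Step 16: reduce F->( E ). Stack=[E - F] ptr=7 lookahead=$ remaining=[$]
Step 17: reduce T->F. Stack=[E - T] ptr=7 lookahead=$ remaining=[$]
Step 18: reduce E->E - T. Stack=[E] ptr=7 lookahead=$ remaining=[$]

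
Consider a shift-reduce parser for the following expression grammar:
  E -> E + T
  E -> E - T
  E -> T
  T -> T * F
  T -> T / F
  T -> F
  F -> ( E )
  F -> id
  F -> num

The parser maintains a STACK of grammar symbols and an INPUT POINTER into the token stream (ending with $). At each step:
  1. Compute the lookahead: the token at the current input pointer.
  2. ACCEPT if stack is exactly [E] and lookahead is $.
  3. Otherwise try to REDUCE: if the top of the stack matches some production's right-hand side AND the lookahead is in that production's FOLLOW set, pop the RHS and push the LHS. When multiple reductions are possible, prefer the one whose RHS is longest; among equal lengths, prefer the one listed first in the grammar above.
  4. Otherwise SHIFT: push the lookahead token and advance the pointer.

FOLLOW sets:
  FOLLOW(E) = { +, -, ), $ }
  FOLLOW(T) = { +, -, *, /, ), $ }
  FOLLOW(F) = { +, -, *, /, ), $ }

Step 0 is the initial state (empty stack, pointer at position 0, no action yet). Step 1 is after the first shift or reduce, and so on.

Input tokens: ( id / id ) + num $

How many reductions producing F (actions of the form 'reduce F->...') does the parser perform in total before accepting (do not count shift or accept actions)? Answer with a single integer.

Answer: 4

Derivation:
Step 1: shift (. Stack=[(] ptr=1 lookahead=id remaining=[id / id ) + num $]
Step 2: shift id. Stack=[( id] ptr=2 lookahead=/ remaining=[/ id ) + num $]
Step 3: reduce F->id. Stack=[( F] ptr=2 lookahead=/ remaining=[/ id ) + num $]
Step 4: reduce T->F. Stack=[( T] ptr=2 lookahead=/ remaining=[/ id ) + num $]
Step 5: shift /. Stack=[( T /] ptr=3 lookahead=id remaining=[id ) + num $]
Step 6: shift id. Stack=[( T / id] ptr=4 lookahead=) remaining=[) + num $]
Step 7: reduce F->id. Stack=[( T / F] ptr=4 lookahead=) remaining=[) + num $]
Step 8: reduce T->T / F. Stack=[( T] ptr=4 lookahead=) remaining=[) + num $]
Step 9: reduce E->T. Stack=[( E] ptr=4 lookahead=) remaining=[) + num $]
Step 10: shift ). Stack=[( E )] ptr=5 lookahead=+ remaining=[+ num $]
Step 11: reduce F->( E ). Stack=[F] ptr=5 lookahead=+ remaining=[+ num $]
Step 12: reduce T->F. Stack=[T] ptr=5 lookahead=+ remaining=[+ num $]
Step 13: reduce E->T. Stack=[E] ptr=5 lookahead=+ remaining=[+ num $]
Step 14: shift +. Stack=[E +] ptr=6 lookahead=num remaining=[num $]
Step 15: shift num. Stack=[E + num] ptr=7 lookahead=$ remaining=[$]
Step 16: reduce F->num. Stack=[E + F] ptr=7 lookahead=$ remaining=[$]
Step 17: reduce T->F. Stack=[E + T] ptr=7 lookahead=$ remaining=[$]
Step 18: reduce E->E + T. Stack=[E] ptr=7 lookahead=$ remaining=[$]
Step 19: accept. Stack=[E] ptr=7 lookahead=$ remaining=[$]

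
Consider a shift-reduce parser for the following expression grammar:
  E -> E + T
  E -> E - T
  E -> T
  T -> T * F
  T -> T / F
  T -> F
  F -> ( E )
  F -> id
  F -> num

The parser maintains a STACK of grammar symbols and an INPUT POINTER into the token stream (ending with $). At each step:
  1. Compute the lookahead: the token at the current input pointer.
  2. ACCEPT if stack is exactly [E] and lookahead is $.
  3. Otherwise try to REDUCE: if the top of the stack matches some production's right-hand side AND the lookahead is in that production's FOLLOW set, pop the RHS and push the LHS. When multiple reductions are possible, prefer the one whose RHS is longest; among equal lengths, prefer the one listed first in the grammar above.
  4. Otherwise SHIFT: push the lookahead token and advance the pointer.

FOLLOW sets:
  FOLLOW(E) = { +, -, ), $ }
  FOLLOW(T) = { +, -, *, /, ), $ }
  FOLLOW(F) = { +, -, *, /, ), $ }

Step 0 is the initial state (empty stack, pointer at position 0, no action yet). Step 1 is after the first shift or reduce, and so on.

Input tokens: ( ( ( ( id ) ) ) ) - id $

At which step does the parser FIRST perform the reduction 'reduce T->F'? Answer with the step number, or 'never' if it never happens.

Answer: 7

Derivation:
Step 1: shift (. Stack=[(] ptr=1 lookahead=( remaining=[( ( ( id ) ) ) ) - id $]
Step 2: shift (. Stack=[( (] ptr=2 lookahead=( remaining=[( ( id ) ) ) ) - id $]
Step 3: shift (. Stack=[( ( (] ptr=3 lookahead=( remaining=[( id ) ) ) ) - id $]
Step 4: shift (. Stack=[( ( ( (] ptr=4 lookahead=id remaining=[id ) ) ) ) - id $]
Step 5: shift id. Stack=[( ( ( ( id] ptr=5 lookahead=) remaining=[) ) ) ) - id $]
Step 6: reduce F->id. Stack=[( ( ( ( F] ptr=5 lookahead=) remaining=[) ) ) ) - id $]
Step 7: reduce T->F. Stack=[( ( ( ( T] ptr=5 lookahead=) remaining=[) ) ) ) - id $]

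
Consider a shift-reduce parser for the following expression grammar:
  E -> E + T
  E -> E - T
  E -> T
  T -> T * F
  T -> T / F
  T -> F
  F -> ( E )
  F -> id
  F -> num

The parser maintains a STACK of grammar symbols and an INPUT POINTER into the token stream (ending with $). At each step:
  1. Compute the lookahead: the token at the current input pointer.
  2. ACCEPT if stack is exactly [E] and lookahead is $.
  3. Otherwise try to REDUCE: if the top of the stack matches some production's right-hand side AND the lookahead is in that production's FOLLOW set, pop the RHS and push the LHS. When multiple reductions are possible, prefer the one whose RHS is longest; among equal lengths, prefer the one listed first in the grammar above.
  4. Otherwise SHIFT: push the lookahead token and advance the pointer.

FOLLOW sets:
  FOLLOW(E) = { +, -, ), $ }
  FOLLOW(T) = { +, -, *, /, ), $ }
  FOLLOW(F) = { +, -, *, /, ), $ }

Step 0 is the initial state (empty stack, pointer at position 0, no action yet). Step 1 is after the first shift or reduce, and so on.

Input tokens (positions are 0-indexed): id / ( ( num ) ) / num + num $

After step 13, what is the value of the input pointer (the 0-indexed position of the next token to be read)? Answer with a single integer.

Answer: 6

Derivation:
Step 1: shift id. Stack=[id] ptr=1 lookahead=/ remaining=[/ ( ( num ) ) / num + num $]
Step 2: reduce F->id. Stack=[F] ptr=1 lookahead=/ remaining=[/ ( ( num ) ) / num + num $]
Step 3: reduce T->F. Stack=[T] ptr=1 lookahead=/ remaining=[/ ( ( num ) ) / num + num $]
Step 4: shift /. Stack=[T /] ptr=2 lookahead=( remaining=[( ( num ) ) / num + num $]
Step 5: shift (. Stack=[T / (] ptr=3 lookahead=( remaining=[( num ) ) / num + num $]
Step 6: shift (. Stack=[T / ( (] ptr=4 lookahead=num remaining=[num ) ) / num + num $]
Step 7: shift num. Stack=[T / ( ( num] ptr=5 lookahead=) remaining=[) ) / num + num $]
Step 8: reduce F->num. Stack=[T / ( ( F] ptr=5 lookahead=) remaining=[) ) / num + num $]
Step 9: reduce T->F. Stack=[T / ( ( T] ptr=5 lookahead=) remaining=[) ) / num + num $]
Step 10: reduce E->T. Stack=[T / ( ( E] ptr=5 lookahead=) remaining=[) ) / num + num $]
Step 11: shift ). Stack=[T / ( ( E )] ptr=6 lookahead=) remaining=[) / num + num $]
Step 12: reduce F->( E ). Stack=[T / ( F] ptr=6 lookahead=) remaining=[) / num + num $]
Step 13: reduce T->F. Stack=[T / ( T] ptr=6 lookahead=) remaining=[) / num + num $]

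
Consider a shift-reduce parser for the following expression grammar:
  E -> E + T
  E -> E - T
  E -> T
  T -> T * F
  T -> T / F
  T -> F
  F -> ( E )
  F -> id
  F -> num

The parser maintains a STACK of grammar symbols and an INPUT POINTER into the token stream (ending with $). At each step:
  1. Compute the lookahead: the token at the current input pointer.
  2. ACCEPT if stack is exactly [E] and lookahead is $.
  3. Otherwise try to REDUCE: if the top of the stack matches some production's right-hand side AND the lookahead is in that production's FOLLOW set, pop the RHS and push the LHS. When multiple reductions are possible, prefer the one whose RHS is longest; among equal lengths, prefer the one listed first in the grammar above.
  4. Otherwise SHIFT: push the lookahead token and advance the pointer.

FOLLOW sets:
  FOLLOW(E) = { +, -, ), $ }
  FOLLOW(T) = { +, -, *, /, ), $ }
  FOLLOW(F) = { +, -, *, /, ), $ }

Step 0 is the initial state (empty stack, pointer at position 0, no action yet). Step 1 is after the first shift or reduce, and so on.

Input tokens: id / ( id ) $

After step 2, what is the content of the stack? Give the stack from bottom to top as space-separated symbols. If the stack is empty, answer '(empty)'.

Step 1: shift id. Stack=[id] ptr=1 lookahead=/ remaining=[/ ( id ) $]
Step 2: reduce F->id. Stack=[F] ptr=1 lookahead=/ remaining=[/ ( id ) $]

Answer: F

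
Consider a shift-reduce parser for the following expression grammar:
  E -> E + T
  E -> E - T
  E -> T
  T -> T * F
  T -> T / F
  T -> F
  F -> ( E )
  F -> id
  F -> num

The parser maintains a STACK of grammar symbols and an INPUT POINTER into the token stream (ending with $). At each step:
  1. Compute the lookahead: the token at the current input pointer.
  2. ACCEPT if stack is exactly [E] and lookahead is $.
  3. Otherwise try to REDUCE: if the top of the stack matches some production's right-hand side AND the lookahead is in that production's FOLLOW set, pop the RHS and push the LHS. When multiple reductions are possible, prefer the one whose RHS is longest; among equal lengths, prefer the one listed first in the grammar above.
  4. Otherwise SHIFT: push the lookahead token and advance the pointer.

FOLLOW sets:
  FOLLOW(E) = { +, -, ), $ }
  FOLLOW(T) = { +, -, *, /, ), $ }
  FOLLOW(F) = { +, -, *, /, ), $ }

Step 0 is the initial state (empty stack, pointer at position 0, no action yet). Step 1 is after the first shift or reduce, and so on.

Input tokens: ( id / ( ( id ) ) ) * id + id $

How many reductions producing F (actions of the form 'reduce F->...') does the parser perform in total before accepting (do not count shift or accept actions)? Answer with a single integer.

Answer: 7

Derivation:
Step 1: shift (. Stack=[(] ptr=1 lookahead=id remaining=[id / ( ( id ) ) ) * id + id $]
Step 2: shift id. Stack=[( id] ptr=2 lookahead=/ remaining=[/ ( ( id ) ) ) * id + id $]
Step 3: reduce F->id. Stack=[( F] ptr=2 lookahead=/ remaining=[/ ( ( id ) ) ) * id + id $]
Step 4: reduce T->F. Stack=[( T] ptr=2 lookahead=/ remaining=[/ ( ( id ) ) ) * id + id $]
Step 5: shift /. Stack=[( T /] ptr=3 lookahead=( remaining=[( ( id ) ) ) * id + id $]
Step 6: shift (. Stack=[( T / (] ptr=4 lookahead=( remaining=[( id ) ) ) * id + id $]
Step 7: shift (. Stack=[( T / ( (] ptr=5 lookahead=id remaining=[id ) ) ) * id + id $]
Step 8: shift id. Stack=[( T / ( ( id] ptr=6 lookahead=) remaining=[) ) ) * id + id $]
Step 9: reduce F->id. Stack=[( T / ( ( F] ptr=6 lookahead=) remaining=[) ) ) * id + id $]
Step 10: reduce T->F. Stack=[( T / ( ( T] ptr=6 lookahead=) remaining=[) ) ) * id + id $]
Step 11: reduce E->T. Stack=[( T / ( ( E] ptr=6 lookahead=) remaining=[) ) ) * id + id $]
Step 12: shift ). Stack=[( T / ( ( E )] ptr=7 lookahead=) remaining=[) ) * id + id $]
Step 13: reduce F->( E ). Stack=[( T / ( F] ptr=7 lookahead=) remaining=[) ) * id + id $]
Step 14: reduce T->F. Stack=[( T / ( T] ptr=7 lookahead=) remaining=[) ) * id + id $]
Step 15: reduce E->T. Stack=[( T / ( E] ptr=7 lookahead=) remaining=[) ) * id + id $]
Step 16: shift ). Stack=[( T / ( E )] ptr=8 lookahead=) remaining=[) * id + id $]
Step 17: reduce F->( E ). Stack=[( T / F] ptr=8 lookahead=) remaining=[) * id + id $]
Step 18: reduce T->T / F. Stack=[( T] ptr=8 lookahead=) remaining=[) * id + id $]
Step 19: reduce E->T. Stack=[( E] ptr=8 lookahead=) remaining=[) * id + id $]
Step 20: shift ). Stack=[( E )] ptr=9 lookahead=* remaining=[* id + id $]
Step 21: reduce F->( E ). Stack=[F] ptr=9 lookahead=* remaining=[* id + id $]
Step 22: reduce T->F. Stack=[T] ptr=9 lookahead=* remaining=[* id + id $]
Step 23: shift *. Stack=[T *] ptr=10 lookahead=id remaining=[id + id $]
Step 24: shift id. Stack=[T * id] ptr=11 lookahead=+ remaining=[+ id $]
Step 25: reduce F->id. Stack=[T * F] ptr=11 lookahead=+ remaining=[+ id $]
Step 26: reduce T->T * F. Stack=[T] ptr=11 lookahead=+ remaining=[+ id $]
Step 27: reduce E->T. Stack=[E] ptr=11 lookahead=+ remaining=[+ id $]
Step 28: shift +. Stack=[E +] ptr=12 lookahead=id remaining=[id $]
Step 29: shift id. Stack=[E + id] ptr=13 lookahead=$ remaining=[$]
Step 30: reduce F->id. Stack=[E + F] ptr=13 lookahead=$ remaining=[$]
Step 31: reduce T->F. Stack=[E + T] ptr=13 lookahead=$ remaining=[$]
Step 32: reduce E->E + T. Stack=[E] ptr=13 lookahead=$ remaining=[$]
Step 33: accept. Stack=[E] ptr=13 lookahead=$ remaining=[$]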